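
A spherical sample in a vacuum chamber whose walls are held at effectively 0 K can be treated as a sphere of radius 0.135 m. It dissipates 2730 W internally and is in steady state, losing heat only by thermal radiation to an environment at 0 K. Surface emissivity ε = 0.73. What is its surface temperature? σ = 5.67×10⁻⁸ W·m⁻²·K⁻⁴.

Steady state: internal power = radiated power, P = εσA T⁴.
Radiating area A = 4πr² = 0.2290 m².
T⁴ = P/(εσA) = 2730/(0.73·5.67×10⁻⁸·0.2290) = 2.880×10¹¹ K⁴.
T = (2.880×10¹¹)^(1/4).

T ≈ 733 K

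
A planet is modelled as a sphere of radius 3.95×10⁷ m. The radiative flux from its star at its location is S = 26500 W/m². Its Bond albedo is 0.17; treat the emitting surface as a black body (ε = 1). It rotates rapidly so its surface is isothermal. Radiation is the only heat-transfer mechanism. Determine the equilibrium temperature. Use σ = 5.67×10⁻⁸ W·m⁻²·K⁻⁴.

T ≈ 558 K

At equilibrium, absorbed power = emitted power.
Absorbing cross-section = πr² = 4.902×10¹⁵ m²; emitting surface = 4πr² = 1.961×10¹⁶ m² (ratio 4).
(1−a)S·A_cross = εσ·A_surf·T⁴  ⇒  T⁴ = (1−a)S/(4σ).
T⁴ = 0.830·26500/(4·5.67×10⁻⁸) = 9.698×10¹⁰ K⁴.
T = (9.698×10¹⁰)^(1/4).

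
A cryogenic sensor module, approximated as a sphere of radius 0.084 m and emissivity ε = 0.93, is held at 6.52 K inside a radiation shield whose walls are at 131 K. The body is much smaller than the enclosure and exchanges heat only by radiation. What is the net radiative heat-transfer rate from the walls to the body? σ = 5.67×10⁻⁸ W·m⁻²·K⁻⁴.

P_net ≈ 1.38 W

For a small grey body in a large enclosure: P_net = εσA(T_body⁴ − T_wall⁴).
A = 4πr² = 0.08867 m²; T_body⁴ − T_wall⁴ = 1807 − 2.945×10⁸ = -2.945×10⁸ K⁴.
|P_net| = 0.93·5.67×10⁻⁸·0.08867·2.945×10⁸.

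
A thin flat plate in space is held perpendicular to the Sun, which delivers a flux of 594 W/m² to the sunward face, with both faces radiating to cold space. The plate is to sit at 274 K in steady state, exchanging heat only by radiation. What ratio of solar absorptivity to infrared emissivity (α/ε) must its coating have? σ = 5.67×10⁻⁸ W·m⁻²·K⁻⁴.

Balance: αS·A = εσ·2A·T⁴ ⇒ α/ε = 2σT⁴/S.
α/ε = 2·5.67×10⁻⁸·(274)⁴/594 = 2·5.67×10⁻⁸·5.636×10⁹/594.

α/ε ≈ 1.08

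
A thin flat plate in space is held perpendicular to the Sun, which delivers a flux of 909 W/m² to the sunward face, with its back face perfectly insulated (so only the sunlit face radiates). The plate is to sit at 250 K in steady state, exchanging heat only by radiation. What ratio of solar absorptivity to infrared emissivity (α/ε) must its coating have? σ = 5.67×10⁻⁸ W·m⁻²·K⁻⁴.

Balance: αS·A = εσ·1A·T⁴ ⇒ α/ε = σT⁴/S.
α/ε = 5.67×10⁻⁸·(250)⁴/909 = 5.67×10⁻⁸·3.906×10⁹/909.

α/ε ≈ 0.244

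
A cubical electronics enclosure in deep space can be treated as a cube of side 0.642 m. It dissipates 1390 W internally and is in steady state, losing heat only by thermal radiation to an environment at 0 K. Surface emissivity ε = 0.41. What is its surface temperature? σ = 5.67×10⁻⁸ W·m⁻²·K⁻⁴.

Steady state: internal power = radiated power, P = εσA T⁴.
Radiating area A = 6L² = 2.473 m².
T⁴ = P/(εσA) = 1390/(0.41·5.67×10⁻⁸·2.473) = 2.418×10¹⁰ K⁴.
T = (2.418×10¹⁰)^(1/4).

T ≈ 394 K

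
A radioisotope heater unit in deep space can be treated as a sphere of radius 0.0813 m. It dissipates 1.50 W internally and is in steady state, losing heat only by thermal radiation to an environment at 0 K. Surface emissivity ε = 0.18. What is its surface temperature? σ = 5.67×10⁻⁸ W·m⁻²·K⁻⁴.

Steady state: internal power = radiated power, P = εσA T⁴.
Radiating area A = 4πr² = 0.08306 m².
T⁴ = P/(εσA) = 1.50/(0.18·5.67×10⁻⁸·0.08306) = 1.769×10⁹ K⁴.
T = (1.769×10⁹)^(1/4).

T ≈ 205 K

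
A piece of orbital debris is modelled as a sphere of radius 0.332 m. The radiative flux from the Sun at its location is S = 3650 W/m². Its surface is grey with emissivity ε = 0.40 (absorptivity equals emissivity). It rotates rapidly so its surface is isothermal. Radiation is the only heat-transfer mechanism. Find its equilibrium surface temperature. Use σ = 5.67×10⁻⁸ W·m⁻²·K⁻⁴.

At equilibrium, absorbed power = emitted power.
Absorbing cross-section = πr² = 0.3463 m²; emitting surface = 4πr² = 1.385 m² (ratio 4).
εS·A_cross = εσ·A_surf·T⁴  ⇒  T⁴ = S/(4σ)   (ε cancels).
T⁴ = 3650/(4·5.67×10⁻⁸) = 1.609×10¹⁰ K⁴.
T = (1.609×10¹⁰)^(1/4).

T ≈ 356 K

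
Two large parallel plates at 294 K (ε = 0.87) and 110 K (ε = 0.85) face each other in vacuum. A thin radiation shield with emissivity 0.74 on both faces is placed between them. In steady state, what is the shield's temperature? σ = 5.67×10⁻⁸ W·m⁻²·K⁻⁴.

T_s ≈ 249 K

In steady state the net flux on the hot side equals that on the cold side.
σ(T₁⁴−T_s⁴)/D₁ = σ(T_s⁴−T₂⁴)/D₂, with D₁ = 1/ε₁+1/ε_s−1 = 1.501, D₂ = 1/ε_s+1/ε₂−1 = 1.528.
Solve for T_s⁴: T_s⁴ = (D₂·T₁⁴ + D₁·T₂⁴)/(D₁+D₂) = 3.842×10⁹ K⁴.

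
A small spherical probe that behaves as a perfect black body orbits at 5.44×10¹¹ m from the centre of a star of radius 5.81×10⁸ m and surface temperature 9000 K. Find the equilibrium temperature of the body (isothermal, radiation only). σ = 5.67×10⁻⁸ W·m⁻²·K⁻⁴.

The star's surface emits σT_*⁴; at distance d the flux is S = σT_*⁴(R_*/d)².
S = 5.67×10⁻⁸·(9000)⁴·(5.81×10⁸/5.44×10¹¹)² = 424.3 W/m².
For an isothermal sphere T⁴ = (1−a)S/(4σ) = 1.871×10⁹ K⁴.

T ≈ 208 K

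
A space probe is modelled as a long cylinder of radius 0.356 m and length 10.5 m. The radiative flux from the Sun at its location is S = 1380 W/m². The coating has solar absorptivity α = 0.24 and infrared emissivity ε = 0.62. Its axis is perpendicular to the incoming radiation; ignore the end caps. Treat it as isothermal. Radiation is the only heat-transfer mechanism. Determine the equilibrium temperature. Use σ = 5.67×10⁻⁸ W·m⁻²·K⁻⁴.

At equilibrium, absorbed power = emitted power.
Absorbing cross-section = 2rL = 7.476 m²; emitting surface = 2πrL = 23.49 m² (ratio π).
αS·A_cross = εσ·A_surf·T⁴  ⇒  T⁴ = αS/(ε·πσ).
T⁴ = 0.240·1380/(0.62·π·5.67×10⁻⁸) = 2.999×10⁹ K⁴.
T = (2.999×10⁹)^(1/4).

T ≈ 234 K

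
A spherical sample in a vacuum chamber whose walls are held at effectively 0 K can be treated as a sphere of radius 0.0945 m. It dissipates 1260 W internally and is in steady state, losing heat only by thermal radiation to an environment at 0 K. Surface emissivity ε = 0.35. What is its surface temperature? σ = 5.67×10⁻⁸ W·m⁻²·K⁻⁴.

T ≈ 867 K

Steady state: internal power = radiated power, P = εσA T⁴.
Radiating area A = 4πr² = 0.1122 m².
T⁴ = P/(εσA) = 1260/(0.35·5.67×10⁻⁸·0.1122) = 5.658×10¹¹ K⁴.
T = (5.658×10¹¹)^(1/4).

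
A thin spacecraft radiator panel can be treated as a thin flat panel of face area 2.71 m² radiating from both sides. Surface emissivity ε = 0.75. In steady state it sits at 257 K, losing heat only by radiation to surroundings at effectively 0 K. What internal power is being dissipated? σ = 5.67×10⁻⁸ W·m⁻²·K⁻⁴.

Steady state: P = εσA T⁴.
A = 2·2.71 = 5.420 m²; T⁴ = (257)⁴ = 4.362×10⁹ K⁴.
P = 0.75 × 5.67×10⁻⁸ × 5.420 × 4.362×10⁹.

P ≈ 1010 W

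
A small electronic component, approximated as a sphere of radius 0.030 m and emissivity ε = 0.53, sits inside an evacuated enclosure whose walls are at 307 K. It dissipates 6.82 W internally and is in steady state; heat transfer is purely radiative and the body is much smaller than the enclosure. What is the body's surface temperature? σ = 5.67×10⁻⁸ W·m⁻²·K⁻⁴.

For a small grey body in a large enclosure, net radiated power = εσA(T⁴ − T_w⁴).
Steady state: P = εσA(T⁴ − T_w⁴) with A = 4πr² = 0.01131 m².
T⁴ = P/(εσA) + T_w⁴ = 6.82/(0.53·5.67×10⁻⁸·0.01131) + (307)⁴
    = 2.007×10¹⁰ + 8.883×10⁹ = 2.895×10¹⁰ K⁴.

T ≈ 412 K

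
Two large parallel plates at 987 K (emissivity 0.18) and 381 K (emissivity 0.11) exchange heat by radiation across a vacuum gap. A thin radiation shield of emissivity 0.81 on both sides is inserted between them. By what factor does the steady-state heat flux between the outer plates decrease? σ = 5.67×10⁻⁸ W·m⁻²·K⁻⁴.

factor ≈ 1.11

Without shield: q₀ = σΔ(T⁴)/(1/ε₁+1/ε₂−1) with denominator 13.65.
With shield the two gaps are in series; the resistances add: (1/ε₁+1/ε_s−1)+(1/ε_s+1/ε₂−1) = 5.790+9.325 = 15.12.
Heat-flux ratio q₀/q = 15.12/13.65.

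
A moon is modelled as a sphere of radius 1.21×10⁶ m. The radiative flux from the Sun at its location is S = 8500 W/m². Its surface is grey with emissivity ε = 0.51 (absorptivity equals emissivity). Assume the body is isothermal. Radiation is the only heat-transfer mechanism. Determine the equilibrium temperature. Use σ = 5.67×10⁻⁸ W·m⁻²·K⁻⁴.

T ≈ 440 K

At equilibrium, absorbed power = emitted power.
Absorbing cross-section = πr² = 4.600×10¹² m²; emitting surface = 4πr² = 1.840×10¹³ m² (ratio 4).
εS·A_cross = εσ·A_surf·T⁴  ⇒  T⁴ = S/(4σ)   (ε cancels).
T⁴ = 8500/(4·5.67×10⁻⁸) = 3.748×10¹⁰ K⁴.
T = (3.748×10¹⁰)^(1/4).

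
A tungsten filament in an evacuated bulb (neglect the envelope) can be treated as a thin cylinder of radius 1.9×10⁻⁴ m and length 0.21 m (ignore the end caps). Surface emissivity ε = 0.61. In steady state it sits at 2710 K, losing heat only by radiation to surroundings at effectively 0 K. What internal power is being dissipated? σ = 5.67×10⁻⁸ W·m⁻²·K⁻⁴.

Steady state: P = εσA T⁴.
A = 2πrL = 2.507×10⁻⁴ m²; T⁴ = (2710)⁴ = 5.394×10¹³ K⁴.
P = 0.61 × 5.67×10⁻⁸ × 2.507×10⁻⁴ × 5.394×10¹³.

P ≈ 468 W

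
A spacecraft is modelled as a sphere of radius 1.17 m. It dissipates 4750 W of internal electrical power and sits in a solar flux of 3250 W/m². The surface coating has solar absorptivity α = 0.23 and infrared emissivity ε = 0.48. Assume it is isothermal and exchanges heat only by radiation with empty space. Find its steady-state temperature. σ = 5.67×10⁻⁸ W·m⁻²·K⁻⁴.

At steady state, absorbed solar power + internal power = radiated power.
Absorbed: α·S·A_cross = 0.23·3250·4.301 = 3215 W (cross-section πr²).
Total input = 3215 + 4750 = 7965 W.
Radiated: εσ·A_surf·T⁴ with A_surf = 4πr² = 17.20 m².
T⁴ = 7965/(0.48·5.67×10⁻⁸·17.20) = 1.701×10¹⁰ K⁴.

T ≈ 361 K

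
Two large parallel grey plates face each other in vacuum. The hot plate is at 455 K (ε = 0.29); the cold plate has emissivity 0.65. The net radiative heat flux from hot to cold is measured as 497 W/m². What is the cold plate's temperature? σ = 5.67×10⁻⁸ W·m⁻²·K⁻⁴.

q = σ(T₁⁴ − T₂⁴)/(1/ε₁ + 1/ε₂ − 1); denominator = 3.987.
T₂⁴ = T₁⁴ − q·(1/ε₁+1/ε₂−1)/σ = 4.286×10¹⁰ − 497·3.987/5.67×10⁻⁸
    = 7.914×10⁹ K⁴.

T₂ ≈ 298 K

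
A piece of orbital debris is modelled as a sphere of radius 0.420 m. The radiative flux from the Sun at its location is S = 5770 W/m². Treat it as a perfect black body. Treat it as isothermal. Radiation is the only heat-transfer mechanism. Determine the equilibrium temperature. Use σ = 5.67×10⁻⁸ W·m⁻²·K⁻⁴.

T ≈ 399 K

At equilibrium, absorbed power = emitted power.
Absorbing cross-section = πr² = 0.5542 m²; emitting surface = 4πr² = 2.217 m² (ratio 4).
S·A_cross = εσ·A_surf·T⁴  ⇒  T⁴ = S/(4σ).
T⁴ = 1.00·5770/(4·5.67×10⁻⁸) = 2.544×10¹⁰ K⁴.
T = (2.544×10¹⁰)^(1/4).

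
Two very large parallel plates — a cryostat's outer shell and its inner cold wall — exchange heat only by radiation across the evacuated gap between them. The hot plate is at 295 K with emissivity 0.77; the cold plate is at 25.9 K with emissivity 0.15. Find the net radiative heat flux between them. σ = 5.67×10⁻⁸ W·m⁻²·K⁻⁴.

q ≈ 61.6 W/m²

For two infinite grey parallel plates, q = σ(T₁⁴ − T₂⁴)/(1/ε₁ + 1/ε₂ − 1).
T₁⁴ − T₂⁴ = 7.573×10⁹ − 4.500×10⁵ = 7.573×10⁹ K⁴.
1/ε₁ + 1/ε₂ − 1 = 1.299 + 6.667 − 1 = 6.965.
q = 5.67×10⁻⁸ × 7.573×10⁹ / 6.965.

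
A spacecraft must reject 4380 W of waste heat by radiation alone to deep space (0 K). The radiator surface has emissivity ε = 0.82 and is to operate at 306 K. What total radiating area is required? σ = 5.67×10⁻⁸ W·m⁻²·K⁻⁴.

P = εσA T⁴ ⇒ A = P/(εσT⁴).
T⁴ = 8.768×10⁹ K⁴.
A = 4380/(0.82 × 5.67×10⁻⁸ × 8.768×10⁹).

A ≈ 10.7 m²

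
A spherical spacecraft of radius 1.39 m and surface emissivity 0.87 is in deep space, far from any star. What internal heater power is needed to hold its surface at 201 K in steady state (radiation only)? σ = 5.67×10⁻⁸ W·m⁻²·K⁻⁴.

P = εσ·4πr²·T⁴.
4πr² = 24.28 m²; T⁴ = 1.632×10⁹ K⁴.
P = 0.87·5.67×10⁻⁸·24.28·1.632×10⁹.

P ≈ 1950 W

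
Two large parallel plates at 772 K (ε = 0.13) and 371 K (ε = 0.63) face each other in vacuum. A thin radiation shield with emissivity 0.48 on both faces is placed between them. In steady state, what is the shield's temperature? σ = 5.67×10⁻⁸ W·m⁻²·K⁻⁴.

T_s ≈ 559 K

In steady state the net flux on the hot side equals that on the cold side.
σ(T₁⁴−T_s⁴)/D₁ = σ(T_s⁴−T₂⁴)/D₂, with D₁ = 1/ε₁+1/ε_s−1 = 8.776, D₂ = 1/ε_s+1/ε₂−1 = 2.671.
Solve for T_s⁴: T_s⁴ = (D₂·T₁⁴ + D₁·T₂⁴)/(D₁+D₂) = 9.740×10¹⁰ K⁴.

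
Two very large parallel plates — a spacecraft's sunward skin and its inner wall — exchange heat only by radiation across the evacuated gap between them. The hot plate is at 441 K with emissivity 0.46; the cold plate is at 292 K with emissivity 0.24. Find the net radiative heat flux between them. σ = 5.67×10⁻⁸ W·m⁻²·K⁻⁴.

q ≈ 324 W/m²

For two infinite grey parallel plates, q = σ(T₁⁴ − T₂⁴)/(1/ε₁ + 1/ε₂ − 1).
T₁⁴ − T₂⁴ = 3.782×10¹⁰ − 7.270×10⁹ = 3.055×10¹⁰ K⁴.
1/ε₁ + 1/ε₂ − 1 = 2.174 + 4.167 − 1 = 5.341.
q = 5.67×10⁻⁸ × 3.055×10¹⁰ / 5.341.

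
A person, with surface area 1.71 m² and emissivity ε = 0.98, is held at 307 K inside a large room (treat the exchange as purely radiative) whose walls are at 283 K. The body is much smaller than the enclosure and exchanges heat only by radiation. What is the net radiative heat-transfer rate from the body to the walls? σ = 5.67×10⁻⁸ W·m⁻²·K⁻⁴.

For a small grey body in a large enclosure: P_net = εσA(T_body⁴ − T_wall⁴).
A = 1.71 m²; T_body⁴ − T_wall⁴ = 8.883×10⁹ − 6.414×10⁹ = 2.469×10⁹ K⁴.
|P_net| = 0.98·5.67×10⁻⁸·1.710·2.469×10⁹.

P_net ≈ 235 W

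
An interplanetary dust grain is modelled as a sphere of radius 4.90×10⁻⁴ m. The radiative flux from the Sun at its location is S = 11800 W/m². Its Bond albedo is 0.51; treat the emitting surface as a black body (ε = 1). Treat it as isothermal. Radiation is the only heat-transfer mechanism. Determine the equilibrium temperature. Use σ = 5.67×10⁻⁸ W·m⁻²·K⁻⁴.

T ≈ 400 K

At equilibrium, absorbed power = emitted power.
Absorbing cross-section = πr² = 7.543×10⁻⁷ m²; emitting surface = 4πr² = 3.017×10⁻⁶ m² (ratio 4).
(1−a)S·A_cross = εσ·A_surf·T⁴  ⇒  T⁴ = (1−a)S/(4σ).
T⁴ = 0.490·11800/(4·5.67×10⁻⁸) = 2.549×10¹⁰ K⁴.
T = (2.549×10¹⁰)^(1/4).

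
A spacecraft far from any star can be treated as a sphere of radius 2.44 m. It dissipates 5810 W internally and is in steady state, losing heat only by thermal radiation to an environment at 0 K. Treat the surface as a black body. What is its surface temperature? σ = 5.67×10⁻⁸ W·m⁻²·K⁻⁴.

Steady state: internal power = radiated power, P = εσA T⁴.
Radiating area A = 4πr² = 74.82 m².
T⁴ = P/(εσA) = 5810/(1.0·5.67×10⁻⁸·74.82) = 1.370×10⁹ K⁴.
T = (1.370×10⁹)^(1/4).

T ≈ 192 K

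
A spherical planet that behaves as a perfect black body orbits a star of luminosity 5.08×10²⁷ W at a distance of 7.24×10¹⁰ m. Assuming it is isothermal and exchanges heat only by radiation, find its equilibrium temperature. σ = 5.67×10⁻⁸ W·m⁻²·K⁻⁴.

First find the stellar flux at distance d: S = L/(4πd²) = 5.08×10²⁷/(4π·(7.24×10¹⁰)²) = 77120 W/m².
For an isothermal sphere, absorbed (1−a)S·πr² = emitted σ·4πr²·T⁴, so T⁴ = (1−a)S/(4σ).
T⁴ = 1.00·77120/(4·5.67×10⁻⁸) = 3.400×10¹¹ K⁴.

T ≈ 764 K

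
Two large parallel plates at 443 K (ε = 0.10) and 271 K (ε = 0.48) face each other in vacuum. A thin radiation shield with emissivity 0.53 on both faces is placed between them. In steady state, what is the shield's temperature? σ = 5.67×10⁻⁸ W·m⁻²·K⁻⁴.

T_s ≈ 334 K

In steady state the net flux on the hot side equals that on the cold side.
σ(T₁⁴−T_s⁴)/D₁ = σ(T_s⁴−T₂⁴)/D₂, with D₁ = 1/ε₁+1/ε_s−1 = 10.89, D₂ = 1/ε_s+1/ε₂−1 = 2.970.
Solve for T_s⁴: T_s⁴ = (D₂·T₁⁴ + D₁·T₂⁴)/(D₁+D₂) = 1.249×10¹⁰ K⁴.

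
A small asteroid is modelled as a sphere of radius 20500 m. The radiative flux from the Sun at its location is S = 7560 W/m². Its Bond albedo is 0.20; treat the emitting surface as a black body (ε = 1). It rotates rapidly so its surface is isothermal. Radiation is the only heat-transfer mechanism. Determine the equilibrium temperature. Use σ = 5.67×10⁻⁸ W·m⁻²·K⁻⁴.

T ≈ 404 K

At equilibrium, absorbed power = emitted power.
Absorbing cross-section = πr² = 1.320×10⁹ m²; emitting surface = 4πr² = 5.281×10⁹ m² (ratio 4).
(1−a)S·A_cross = εσ·A_surf·T⁴  ⇒  T⁴ = (1−a)S/(4σ).
T⁴ = 0.800·7560/(4·5.67×10⁻⁸) = 2.667×10¹⁰ K⁴.
T = (2.667×10¹⁰)^(1/4).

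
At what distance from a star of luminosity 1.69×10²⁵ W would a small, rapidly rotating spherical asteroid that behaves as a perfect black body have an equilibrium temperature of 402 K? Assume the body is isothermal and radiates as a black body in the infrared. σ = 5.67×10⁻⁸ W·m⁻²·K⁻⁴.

For an isothermal black-emitting sphere, (1−a)S·πr² = σ·4πr²·T⁴ ⇒ S = 4σT⁴/(1−a).
S = 4·5.67×10⁻⁸·(402)⁴/1.00 = 5923 W/m².
Flux falls as S = L/(4πd²), so d = √(L/(4πS)) = √(1.69×10²⁵/(4π·5923)).

d ≈ 1.51×10¹⁰ m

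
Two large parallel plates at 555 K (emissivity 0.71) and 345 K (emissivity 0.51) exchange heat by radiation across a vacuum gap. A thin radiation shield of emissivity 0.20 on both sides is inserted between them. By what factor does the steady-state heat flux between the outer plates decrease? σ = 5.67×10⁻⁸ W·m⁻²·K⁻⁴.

Without shield: q₀ = σΔ(T⁴)/(1/ε₁+1/ε₂−1) with denominator 2.369.
With shield the two gaps are in series; the resistances add: (1/ε₁+1/ε_s−1)+(1/ε_s+1/ε₂−1) = 5.408+5.961 = 11.37.
Heat-flux ratio q₀/q = 11.37/2.369.

factor ≈ 4.80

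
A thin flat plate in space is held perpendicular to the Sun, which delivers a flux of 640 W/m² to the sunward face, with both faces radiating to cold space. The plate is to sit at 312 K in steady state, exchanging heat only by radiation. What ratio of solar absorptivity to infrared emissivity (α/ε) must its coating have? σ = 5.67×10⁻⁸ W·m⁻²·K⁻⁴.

α/ε ≈ 1.68

Balance: αS·A = εσ·2A·T⁴ ⇒ α/ε = 2σT⁴/S.
α/ε = 2·5.67×10⁻⁸·(312)⁴/640 = 2·5.67×10⁻⁸·9.476×10⁹/640.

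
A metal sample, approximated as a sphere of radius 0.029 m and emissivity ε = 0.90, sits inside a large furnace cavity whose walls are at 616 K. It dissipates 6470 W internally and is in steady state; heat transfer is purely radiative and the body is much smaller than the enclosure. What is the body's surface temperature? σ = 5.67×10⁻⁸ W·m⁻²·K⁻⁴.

For a small grey body in a large enclosure, net radiated power = εσA(T⁴ − T_w⁴).
Steady state: P = εσA(T⁴ − T_w⁴) with A = 4πr² = 0.01057 m².
T⁴ = P/(εσA) + T_w⁴ = 6470/(0.90·5.67×10⁻⁸·0.01057) + (616)⁴
    = 1.200×10¹³ + 1.440×10¹¹ = 1.214×10¹³ K⁴.

T ≈ 1870 K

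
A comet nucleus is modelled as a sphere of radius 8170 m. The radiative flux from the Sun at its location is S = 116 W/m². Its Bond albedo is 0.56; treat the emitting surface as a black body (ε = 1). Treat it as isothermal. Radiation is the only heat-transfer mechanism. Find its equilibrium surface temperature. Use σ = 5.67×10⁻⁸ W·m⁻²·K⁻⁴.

T ≈ 122 K

At equilibrium, absorbed power = emitted power.
Absorbing cross-section = πr² = 2.097×10⁸ m²; emitting surface = 4πr² = 8.388×10⁸ m² (ratio 4).
(1−a)S·A_cross = εσ·A_surf·T⁴  ⇒  T⁴ = (1−a)S/(4σ).
T⁴ = 0.440·116/(4·5.67×10⁻⁸) = 2.250×10⁸ K⁴.
T = (2.250×10⁸)^(1/4).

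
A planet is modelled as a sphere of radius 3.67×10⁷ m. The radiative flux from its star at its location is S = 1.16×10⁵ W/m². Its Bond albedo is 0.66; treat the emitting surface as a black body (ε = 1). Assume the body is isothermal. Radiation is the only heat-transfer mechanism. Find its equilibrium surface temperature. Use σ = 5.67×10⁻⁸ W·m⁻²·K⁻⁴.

At equilibrium, absorbed power = emitted power.
Absorbing cross-section = πr² = 4.231×10¹⁵ m²; emitting surface = 4πr² = 1.693×10¹⁶ m² (ratio 4).
(1−a)S·A_cross = εσ·A_surf·T⁴  ⇒  T⁴ = (1−a)S/(4σ).
T⁴ = 0.340·1.16×10⁵/(4·5.67×10⁻⁸) = 1.739×10¹¹ K⁴.
T = (1.739×10¹¹)^(1/4).

T ≈ 646 K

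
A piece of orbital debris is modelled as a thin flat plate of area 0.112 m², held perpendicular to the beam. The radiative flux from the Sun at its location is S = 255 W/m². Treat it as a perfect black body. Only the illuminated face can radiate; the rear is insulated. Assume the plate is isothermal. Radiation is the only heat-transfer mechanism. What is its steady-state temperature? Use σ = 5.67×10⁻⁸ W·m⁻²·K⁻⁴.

At equilibrium, absorbed power = emitted power.
Absorbing cross-section = A = 0.1120 m²; emitting surface = A = 0.1120 m² (ratio 1).
S·A_cross = εσ·A_surf·T⁴  ⇒  T⁴ = S/(1σ).
T⁴ = 1.00·255/(1·5.67×10⁻⁸) = 4.497×10⁹ K⁴.
T = (4.497×10⁹)^(1/4).

T ≈ 259 K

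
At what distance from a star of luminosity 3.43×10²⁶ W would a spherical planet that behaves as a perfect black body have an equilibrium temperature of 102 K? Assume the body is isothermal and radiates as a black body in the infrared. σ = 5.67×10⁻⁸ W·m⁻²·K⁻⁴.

d ≈ 1.05×10¹² m

For an isothermal black-emitting sphere, (1−a)S·πr² = σ·4πr²·T⁴ ⇒ S = 4σT⁴/(1−a).
S = 4·5.67×10⁻⁸·(102)⁴/1.00 = 24.55 W/m².
Flux falls as S = L/(4πd²), so d = √(L/(4πS)) = √(3.43×10²⁶/(4π·24.55)).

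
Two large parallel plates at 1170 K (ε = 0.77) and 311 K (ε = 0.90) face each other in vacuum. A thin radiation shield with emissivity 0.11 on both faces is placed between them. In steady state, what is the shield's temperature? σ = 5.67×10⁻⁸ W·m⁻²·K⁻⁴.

T_s ≈ 983 K

In steady state the net flux on the hot side equals that on the cold side.
σ(T₁⁴−T_s⁴)/D₁ = σ(T_s⁴−T₂⁴)/D₂, with D₁ = 1/ε₁+1/ε_s−1 = 9.390, D₂ = 1/ε_s+1/ε₂−1 = 9.202.
Solve for T_s⁴: T_s⁴ = (D₂·T₁⁴ + D₁·T₂⁴)/(D₁+D₂) = 9.322×10¹¹ K⁴.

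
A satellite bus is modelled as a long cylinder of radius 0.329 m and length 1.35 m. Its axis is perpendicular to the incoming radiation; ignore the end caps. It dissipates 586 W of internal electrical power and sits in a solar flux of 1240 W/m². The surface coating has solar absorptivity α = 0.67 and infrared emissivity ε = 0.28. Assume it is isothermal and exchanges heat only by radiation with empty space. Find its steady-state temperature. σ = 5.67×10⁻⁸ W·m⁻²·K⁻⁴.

T ≈ 416 K

At steady state, absorbed solar power + internal power = radiated power.
Absorbed: α·S·A_cross = 0.67·1240·0.8883 = 738.0 W (cross-section 2rL).
Total input = 738.0 + 586 = 1324 W.
Radiated: εσ·A_surf·T⁴ with A_surf = 2πrL = 2.791 m².
T⁴ = 1324/(0.28·5.67×10⁻⁸·2.791) = 2.988×10¹⁰ K⁴.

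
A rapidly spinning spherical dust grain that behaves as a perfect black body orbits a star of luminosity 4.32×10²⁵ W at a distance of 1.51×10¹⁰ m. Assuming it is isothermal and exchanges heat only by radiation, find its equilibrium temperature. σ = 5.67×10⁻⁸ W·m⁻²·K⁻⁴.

T ≈ 508 K

First find the stellar flux at distance d: S = L/(4πd²) = 4.32×10²⁵/(4π·(1.51×10¹⁰)²) = 15080 W/m².
For an isothermal sphere, absorbed (1−a)S·πr² = emitted σ·4πr²·T⁴, so T⁴ = (1−a)S/(4σ).
T⁴ = 1.00·15080/(4·5.67×10⁻⁸) = 6.648×10¹⁰ K⁴.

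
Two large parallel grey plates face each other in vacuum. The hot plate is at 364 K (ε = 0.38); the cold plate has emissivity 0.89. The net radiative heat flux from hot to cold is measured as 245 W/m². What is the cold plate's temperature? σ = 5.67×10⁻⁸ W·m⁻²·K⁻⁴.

T₂ ≈ 274 K

q = σ(T₁⁴ − T₂⁴)/(1/ε₁ + 1/ε₂ − 1); denominator = 2.755.
T₂⁴ = T₁⁴ − q·(1/ε₁+1/ε₂−1)/σ = 1.756×10¹⁰ − 245·2.755/5.67×10⁻⁸
    = 5.650×10⁹ K⁴.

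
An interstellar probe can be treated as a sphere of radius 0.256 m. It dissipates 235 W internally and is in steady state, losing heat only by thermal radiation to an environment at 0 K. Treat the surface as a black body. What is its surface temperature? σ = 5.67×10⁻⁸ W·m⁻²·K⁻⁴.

Steady state: internal power = radiated power, P = εσA T⁴.
Radiating area A = 4πr² = 0.8235 m².
T⁴ = P/(εσA) = 235/(1.0·5.67×10⁻⁸·0.8235) = 5.033×10⁹ K⁴.
T = (5.033×10⁹)^(1/4).

T ≈ 266 K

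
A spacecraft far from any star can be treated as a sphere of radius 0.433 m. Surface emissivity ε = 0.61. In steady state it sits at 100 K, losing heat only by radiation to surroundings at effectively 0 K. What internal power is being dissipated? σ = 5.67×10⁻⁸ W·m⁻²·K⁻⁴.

Steady state: P = εσA T⁴.
A = 4πr² = 2.356 m²; T⁴ = (100)⁴ = 1.000×10⁸ K⁴.
P = 0.61 × 5.67×10⁻⁸ × 2.356 × 1.000×10⁸.

P ≈ 8.15 W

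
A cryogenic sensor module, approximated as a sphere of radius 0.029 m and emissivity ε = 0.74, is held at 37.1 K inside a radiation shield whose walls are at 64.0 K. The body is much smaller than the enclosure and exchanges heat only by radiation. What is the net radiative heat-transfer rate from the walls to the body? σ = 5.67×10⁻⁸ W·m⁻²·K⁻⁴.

For a small grey body in a large enclosure: P_net = εσA(T_body⁴ − T_wall⁴).
A = 4πr² = 0.01057 m²; T_body⁴ − T_wall⁴ = 1.895×10⁶ − 1.678×10⁷ = -1.488×10⁷ K⁴.
|P_net| = 0.74·5.67×10⁻⁸·0.01057·1.488×10⁷.

P_net ≈ 0.00660 W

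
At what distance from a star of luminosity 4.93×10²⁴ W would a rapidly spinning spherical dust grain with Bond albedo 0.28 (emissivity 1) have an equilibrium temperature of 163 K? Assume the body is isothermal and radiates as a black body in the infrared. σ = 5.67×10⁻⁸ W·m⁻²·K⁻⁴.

For an isothermal black-emitting sphere, (1−a)S·πr² = σ·4πr²·T⁴ ⇒ S = 4σT⁴/(1−a).
S = 4·5.67×10⁻⁸·(163)⁴/0.720 = 222.4 W/m².
Flux falls as S = L/(4πd²), so d = √(L/(4πS)) = √(4.93×10²⁴/(4π·222.4)).

d ≈ 4.20×10¹⁰ m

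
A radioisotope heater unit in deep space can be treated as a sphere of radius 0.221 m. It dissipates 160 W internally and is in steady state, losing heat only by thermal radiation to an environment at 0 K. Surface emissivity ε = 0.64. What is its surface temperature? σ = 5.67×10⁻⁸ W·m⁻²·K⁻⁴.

T ≈ 291 K

Steady state: internal power = radiated power, P = εσA T⁴.
Radiating area A = 4πr² = 0.6138 m².
T⁴ = P/(εσA) = 160/(0.64·5.67×10⁻⁸·0.6138) = 7.184×10⁹ K⁴.
T = (7.184×10⁹)^(1/4).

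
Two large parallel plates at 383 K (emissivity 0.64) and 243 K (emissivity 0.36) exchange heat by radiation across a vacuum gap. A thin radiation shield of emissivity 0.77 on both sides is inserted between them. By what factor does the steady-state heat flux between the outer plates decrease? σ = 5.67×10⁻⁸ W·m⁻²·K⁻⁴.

factor ≈ 1.48

Without shield: q₀ = σΔ(T⁴)/(1/ε₁+1/ε₂−1) with denominator 3.340.
With shield the two gaps are in series; the resistances add: (1/ε₁+1/ε_s−1)+(1/ε_s+1/ε₂−1) = 1.861+3.076 = 4.938.
Heat-flux ratio q₀/q = 4.938/3.340.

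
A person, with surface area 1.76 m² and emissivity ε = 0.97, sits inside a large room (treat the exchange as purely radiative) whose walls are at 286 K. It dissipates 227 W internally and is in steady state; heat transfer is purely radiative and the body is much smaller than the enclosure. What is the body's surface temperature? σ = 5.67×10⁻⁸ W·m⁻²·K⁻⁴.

T ≈ 308 K

For a small grey body in a large enclosure, net radiated power = εσA(T⁴ − T_w⁴).
Steady state: P = εσA(T⁴ − T_w⁴) with A = 1.76 m².
T⁴ = P/(εσA) + T_w⁴ = 227/(0.97·5.67×10⁻⁸·1.760) + (286)⁴
    = 2.345×10⁹ + 6.691×10⁹ = 9.036×10⁹ K⁴.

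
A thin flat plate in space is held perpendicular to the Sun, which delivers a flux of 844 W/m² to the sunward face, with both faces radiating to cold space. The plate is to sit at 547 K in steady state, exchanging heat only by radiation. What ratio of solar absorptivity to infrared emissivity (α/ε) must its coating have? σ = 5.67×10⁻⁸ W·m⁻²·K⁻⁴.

Balance: αS·A = εσ·2A·T⁴ ⇒ α/ε = 2σT⁴/S.
α/ε = 2·5.67×10⁻⁸·(547)⁴/844 = 2·5.67×10⁻⁸·8.953×10¹⁰/844.

α/ε ≈ 12.0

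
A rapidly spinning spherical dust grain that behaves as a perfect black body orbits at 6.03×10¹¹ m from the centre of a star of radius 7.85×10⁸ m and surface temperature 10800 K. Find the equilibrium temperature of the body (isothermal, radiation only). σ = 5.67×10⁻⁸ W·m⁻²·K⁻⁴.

T ≈ 276 K

The star's surface emits σT_*⁴; at distance d the flux is S = σT_*⁴(R_*/d)².
S = 5.67×10⁻⁸·(10800)⁴·(7.85×10⁸/6.03×10¹¹)² = 1307 W/m².
For an isothermal sphere T⁴ = (1−a)S/(4σ) = 5.764×10⁹ K⁴.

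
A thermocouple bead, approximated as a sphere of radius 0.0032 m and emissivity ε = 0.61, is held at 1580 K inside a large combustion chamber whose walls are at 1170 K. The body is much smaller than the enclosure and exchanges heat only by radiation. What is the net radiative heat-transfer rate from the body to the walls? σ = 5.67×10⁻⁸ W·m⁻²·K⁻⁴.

For a small grey body in a large enclosure: P_net = εσA(T_body⁴ − T_wall⁴).
A = 4πr² = 1.287×10⁻⁴ m²; T_body⁴ − T_wall⁴ = 6.232×10¹² − 1.874×10¹² = 4.358×10¹² K⁴.
|P_net| = 0.61·5.67×10⁻⁸·1.287×10⁻⁴·4.358×10¹².

P_net ≈ 19.4 W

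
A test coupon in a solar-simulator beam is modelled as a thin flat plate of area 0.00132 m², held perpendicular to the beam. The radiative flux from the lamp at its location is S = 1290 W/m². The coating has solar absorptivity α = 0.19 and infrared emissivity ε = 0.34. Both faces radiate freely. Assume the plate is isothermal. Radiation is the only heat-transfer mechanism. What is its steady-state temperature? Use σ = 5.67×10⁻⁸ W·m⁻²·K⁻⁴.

At equilibrium, absorbed power = emitted power.
Absorbing cross-section = A = 0.001320 m²; emitting surface = 2A = 0.002640 m² (ratio 2).
αS·A_cross = εσ·A_surf·T⁴  ⇒  T⁴ = αS/(ε·2σ).
T⁴ = 0.190·1290/(0.34·2·5.67×10⁻⁸) = 6.357×10⁹ K⁴.
T = (6.357×10⁹)^(1/4).

T ≈ 282 K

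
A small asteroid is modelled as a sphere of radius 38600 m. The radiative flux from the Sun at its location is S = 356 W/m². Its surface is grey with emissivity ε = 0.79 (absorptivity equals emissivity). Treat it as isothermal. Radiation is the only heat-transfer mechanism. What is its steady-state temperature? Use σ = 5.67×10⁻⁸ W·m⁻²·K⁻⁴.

T ≈ 199 K

At equilibrium, absorbed power = emitted power.
Absorbing cross-section = πr² = 4.681×10⁹ m²; emitting surface = 4πr² = 1.872×10¹⁰ m² (ratio 4).
εS·A_cross = εσ·A_surf·T⁴  ⇒  T⁴ = S/(4σ)   (ε cancels).
T⁴ = 356/(4·5.67×10⁻⁸) = 1.570×10⁹ K⁴.
T = (1.570×10⁹)^(1/4).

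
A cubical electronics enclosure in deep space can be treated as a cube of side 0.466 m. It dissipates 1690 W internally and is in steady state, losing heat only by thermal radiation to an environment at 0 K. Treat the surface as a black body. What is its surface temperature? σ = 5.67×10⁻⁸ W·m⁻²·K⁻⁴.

T ≈ 389 K

Steady state: internal power = radiated power, P = εσA T⁴.
Radiating area A = 6L² = 1.303 m².
T⁴ = P/(εσA) = 1690/(1.0·5.67×10⁻⁸·1.303) = 2.288×10¹⁰ K⁴.
T = (2.288×10¹⁰)^(1/4).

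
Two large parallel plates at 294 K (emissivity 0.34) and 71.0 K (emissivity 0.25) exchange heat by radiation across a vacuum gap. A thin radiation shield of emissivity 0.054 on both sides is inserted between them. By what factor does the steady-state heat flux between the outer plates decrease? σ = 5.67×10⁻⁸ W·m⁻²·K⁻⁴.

Without shield: q₀ = σΔ(T⁴)/(1/ε₁+1/ε₂−1) with denominator 5.941.
With shield the two gaps are in series; the resistances add: (1/ε₁+1/ε_s−1)+(1/ε_s+1/ε₂−1) = 20.46+21.52 = 41.98.
Heat-flux ratio q₀/q = 41.98/5.941.

factor ≈ 7.07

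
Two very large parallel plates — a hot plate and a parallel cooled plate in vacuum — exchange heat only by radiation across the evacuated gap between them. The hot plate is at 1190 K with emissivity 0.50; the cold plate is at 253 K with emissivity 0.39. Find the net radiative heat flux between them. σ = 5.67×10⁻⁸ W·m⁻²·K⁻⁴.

q ≈ 31800 W/m²

For two infinite grey parallel plates, q = σ(T₁⁴ − T₂⁴)/(1/ε₁ + 1/ε₂ − 1).
T₁⁴ − T₂⁴ = 2.005×10¹² − 4.097×10⁹ = 2.001×10¹² K⁴.
1/ε₁ + 1/ε₂ − 1 = 2.000 + 2.564 − 1 = 3.564.
q = 5.67×10⁻⁸ × 2.001×10¹² / 3.564.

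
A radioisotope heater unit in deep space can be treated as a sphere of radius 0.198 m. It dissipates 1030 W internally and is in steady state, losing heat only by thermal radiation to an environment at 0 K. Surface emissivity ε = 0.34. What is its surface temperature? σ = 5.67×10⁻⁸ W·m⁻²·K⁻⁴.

Steady state: internal power = radiated power, P = εσA T⁴.
Radiating area A = 4πr² = 0.4927 m².
T⁴ = P/(εσA) = 1030/(0.34·5.67×10⁻⁸·0.4927) = 1.085×10¹¹ K⁴.
T = (1.085×10¹¹)^(1/4).

T ≈ 574 K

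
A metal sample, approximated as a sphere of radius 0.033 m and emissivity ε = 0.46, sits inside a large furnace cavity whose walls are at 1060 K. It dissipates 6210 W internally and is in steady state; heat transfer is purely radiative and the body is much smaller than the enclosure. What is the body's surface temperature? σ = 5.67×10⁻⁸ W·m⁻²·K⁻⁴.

T ≈ 2080 K

For a small grey body in a large enclosure, net radiated power = εσA(T⁴ − T_w⁴).
Steady state: P = εσA(T⁴ − T_w⁴) with A = 4πr² = 0.01368 m².
T⁴ = P/(εσA) + T_w⁴ = 6210/(0.46·5.67×10⁻⁸·0.01368) + (1060)⁴
    = 1.740×10¹³ + 1.262×10¹² = 1.866×10¹³ K⁴.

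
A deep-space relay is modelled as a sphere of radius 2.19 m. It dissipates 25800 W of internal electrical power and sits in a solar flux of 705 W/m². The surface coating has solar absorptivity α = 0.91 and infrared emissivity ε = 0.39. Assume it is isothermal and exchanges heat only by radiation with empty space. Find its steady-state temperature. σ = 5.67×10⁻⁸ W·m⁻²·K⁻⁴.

T ≈ 404 K

At steady state, absorbed solar power + internal power = radiated power.
Absorbed: α·S·A_cross = 0.91·705·15.07 = 9666 W (cross-section πr²).
Total input = 9666 + 25800 = 35470 W.
Radiated: εσ·A_surf·T⁴ with A_surf = 4πr² = 60.27 m².
T⁴ = 35470/(0.39·5.67×10⁻⁸·60.27) = 2.661×10¹⁰ K⁴.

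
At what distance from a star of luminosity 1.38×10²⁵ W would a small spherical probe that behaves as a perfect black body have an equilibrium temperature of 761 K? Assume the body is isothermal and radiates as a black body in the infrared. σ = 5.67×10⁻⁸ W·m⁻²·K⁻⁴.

For an isothermal black-emitting sphere, (1−a)S·πr² = σ·4πr²·T⁴ ⇒ S = 4σT⁴/(1−a).
S = 4·5.67×10⁻⁸·(761)⁴/1.00 = 76060 W/m².
Flux falls as S = L/(4πd²), so d = √(L/(4πS)) = √(1.38×10²⁵/(4π·76060)).

d ≈ 3.80×10⁹ m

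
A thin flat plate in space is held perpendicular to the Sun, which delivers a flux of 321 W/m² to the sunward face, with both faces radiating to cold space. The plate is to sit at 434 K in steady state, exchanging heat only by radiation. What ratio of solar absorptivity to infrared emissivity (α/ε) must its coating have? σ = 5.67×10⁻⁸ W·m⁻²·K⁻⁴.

α/ε ≈ 12.5

Balance: αS·A = εσ·2A·T⁴ ⇒ α/ε = 2σT⁴/S.
α/ε = 2·5.67×10⁻⁸·(434)⁴/321 = 2·5.67×10⁻⁸·3.548×10¹⁰/321.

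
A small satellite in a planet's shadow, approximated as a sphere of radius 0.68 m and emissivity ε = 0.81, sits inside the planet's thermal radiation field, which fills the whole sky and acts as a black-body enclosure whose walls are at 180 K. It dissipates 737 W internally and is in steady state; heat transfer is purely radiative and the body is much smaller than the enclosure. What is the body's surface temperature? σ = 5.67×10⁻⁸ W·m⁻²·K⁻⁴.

For a small grey body in a large enclosure, net radiated power = εσA(T⁴ − T_w⁴).
Steady state: P = εσA(T⁴ − T_w⁴) with A = 4πr² = 5.811 m².
T⁴ = P/(εσA) + T_w⁴ = 737/(0.81·5.67×10⁻⁸·5.811) + (180)⁴
    = 2.762×10⁹ + 1.050×10⁹ = 3.811×10⁹ K⁴.

T ≈ 248 K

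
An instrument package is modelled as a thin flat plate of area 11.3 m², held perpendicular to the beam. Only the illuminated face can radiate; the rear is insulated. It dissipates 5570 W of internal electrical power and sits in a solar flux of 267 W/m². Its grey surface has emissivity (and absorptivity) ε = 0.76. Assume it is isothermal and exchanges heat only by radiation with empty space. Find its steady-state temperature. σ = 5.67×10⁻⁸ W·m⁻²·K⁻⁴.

T ≈ 356 K

At steady state, absorbed solar power + internal power = radiated power.
Absorbed: α·S·A_cross = 0.76·267·11.30 = 2293 W (cross-section A).
Total input = 2293 + 5570 = 7863 W.
Radiated: εσ·A_surf·T⁴ with A_surf = A = 11.30 m².
T⁴ = 7863/(0.76·5.67×10⁻⁸·11.30) = 1.615×10¹⁰ K⁴.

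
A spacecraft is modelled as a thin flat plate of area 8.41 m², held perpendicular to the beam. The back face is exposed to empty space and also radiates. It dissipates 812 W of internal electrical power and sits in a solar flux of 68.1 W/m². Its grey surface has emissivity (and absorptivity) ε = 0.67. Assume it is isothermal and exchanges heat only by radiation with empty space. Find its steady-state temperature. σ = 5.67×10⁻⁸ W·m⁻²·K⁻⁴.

At steady state, absorbed solar power + internal power = radiated power.
Absorbed: α·S·A_cross = 0.67·68.1·8.410 = 383.7 W (cross-section A).
Total input = 383.7 + 812 = 1196 W.
Radiated: εσ·A_surf·T⁴ with A_surf = 2A = 16.82 m².
T⁴ = 1196/(0.67·5.67×10⁻⁸·16.82) = 1.871×10⁹ K⁴.

T ≈ 208 K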